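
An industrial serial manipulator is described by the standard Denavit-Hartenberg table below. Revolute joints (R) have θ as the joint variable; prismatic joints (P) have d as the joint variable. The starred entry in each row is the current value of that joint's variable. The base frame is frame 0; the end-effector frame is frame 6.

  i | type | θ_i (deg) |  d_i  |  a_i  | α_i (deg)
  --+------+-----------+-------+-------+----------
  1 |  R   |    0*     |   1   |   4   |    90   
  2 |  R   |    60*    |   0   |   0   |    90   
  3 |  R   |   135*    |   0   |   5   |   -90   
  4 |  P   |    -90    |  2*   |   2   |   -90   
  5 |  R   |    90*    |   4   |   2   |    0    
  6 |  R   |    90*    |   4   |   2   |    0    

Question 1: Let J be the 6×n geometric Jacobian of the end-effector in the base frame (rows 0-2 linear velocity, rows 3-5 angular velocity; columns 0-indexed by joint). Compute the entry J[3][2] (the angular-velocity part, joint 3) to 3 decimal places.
0.866

axis z_2 = (0.8660,-0.0000,-0.5000); lever o_n−o_2 = (-4.5962,-9.1924,-7.9608)
cross product → J_v[:, 2] = (-4.5962,9.1924,-7.9608)
J_ω[:, 2] = z_2
entry J[3][2] = 0.8660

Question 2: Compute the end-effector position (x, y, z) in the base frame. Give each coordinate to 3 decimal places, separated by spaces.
-0.596 -9.192 -6.961

after link 1: o_1 = (4.0000, 0.0000, 1.0000)
after link 2: o_2 = (4.0000, 0.0000, 1.0000)
after link 3: o_3 = (2.2322, -3.5355, -2.0619)
after link 4: o_4 = (3.2572, -2.1213, -4.2866)
after link 5: o_5 = (2.5501, -6.3640, -5.5114)
after link 6: o_6 = (-0.5962, -9.1924, -6.9608)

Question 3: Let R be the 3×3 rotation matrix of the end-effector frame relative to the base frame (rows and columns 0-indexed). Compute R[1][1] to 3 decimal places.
End-effector y-axis (col 1 of R) = (-0.3536,0.7071,-0.6124)
R[1][1] = 0.7071

0.707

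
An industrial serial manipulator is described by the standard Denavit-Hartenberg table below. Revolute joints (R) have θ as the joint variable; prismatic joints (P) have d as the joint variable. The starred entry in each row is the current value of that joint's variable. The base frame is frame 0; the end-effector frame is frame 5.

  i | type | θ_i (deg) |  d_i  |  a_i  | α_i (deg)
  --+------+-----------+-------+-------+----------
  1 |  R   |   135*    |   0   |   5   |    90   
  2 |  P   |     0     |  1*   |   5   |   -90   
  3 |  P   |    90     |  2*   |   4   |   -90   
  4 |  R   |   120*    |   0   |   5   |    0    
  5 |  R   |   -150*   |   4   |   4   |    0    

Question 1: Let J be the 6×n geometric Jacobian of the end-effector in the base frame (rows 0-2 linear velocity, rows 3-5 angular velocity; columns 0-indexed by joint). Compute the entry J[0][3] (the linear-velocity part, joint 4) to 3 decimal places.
axis z_3 = (0.7071,-0.7071,0.0000); lever o_n−o_3 = (2.1467,-3.5101,-2.3301)
cross product → J_v[:, 3] = (1.6476,1.6476,-0.9641)
J_ω[:, 3] = z_3
entry J[0][3] = 1.6476

1.648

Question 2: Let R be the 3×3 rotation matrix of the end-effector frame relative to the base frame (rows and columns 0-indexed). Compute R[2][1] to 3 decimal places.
-0.866

End-effector y-axis (col 1 of R) = (-0.3536,-0.3536,-0.8660)
R[2][1] = -0.8660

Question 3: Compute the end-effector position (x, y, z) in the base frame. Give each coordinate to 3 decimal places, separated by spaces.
-7.046 1.440 -0.330

after link 1: o_1 = (-3.5355, 3.5355, 0.0000)
after link 2: o_2 = (-6.3640, 7.7782, 0.0000)
after link 3: o_3 = (-9.1924, 4.9497, 2.0000)
after link 4: o_4 = (-7.4246, 6.7175, -2.3301)
after link 5: o_5 = (-7.0457, 1.4396, -0.3301)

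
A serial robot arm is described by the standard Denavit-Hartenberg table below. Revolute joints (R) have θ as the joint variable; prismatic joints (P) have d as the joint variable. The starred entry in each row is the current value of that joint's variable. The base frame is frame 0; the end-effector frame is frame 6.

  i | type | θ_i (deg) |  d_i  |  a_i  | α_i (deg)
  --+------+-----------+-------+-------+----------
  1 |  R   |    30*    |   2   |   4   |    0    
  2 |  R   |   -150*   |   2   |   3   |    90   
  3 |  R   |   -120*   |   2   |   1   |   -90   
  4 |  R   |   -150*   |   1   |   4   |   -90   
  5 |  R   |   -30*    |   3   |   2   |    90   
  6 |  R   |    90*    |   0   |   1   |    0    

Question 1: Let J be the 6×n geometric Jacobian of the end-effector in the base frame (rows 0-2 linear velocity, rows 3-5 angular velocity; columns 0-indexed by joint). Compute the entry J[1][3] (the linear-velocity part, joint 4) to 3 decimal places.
axis z_3 = (-0.4330,-0.7500,-0.5000); lever o_n−o_3 = (-7.0891,0.3816,1.5670)
cross product → J_v[:, 3] = (-0.9845,4.2231,-5.4821)
J_ω[:, 3] = z_3
entry J[1][3] = 4.2231

4.223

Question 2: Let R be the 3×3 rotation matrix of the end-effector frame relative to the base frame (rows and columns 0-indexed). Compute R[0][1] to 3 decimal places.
0.779

End-effector y-axis (col 1 of R) = (0.7790,0.4833,-0.3995)
R[0][1] = 0.7790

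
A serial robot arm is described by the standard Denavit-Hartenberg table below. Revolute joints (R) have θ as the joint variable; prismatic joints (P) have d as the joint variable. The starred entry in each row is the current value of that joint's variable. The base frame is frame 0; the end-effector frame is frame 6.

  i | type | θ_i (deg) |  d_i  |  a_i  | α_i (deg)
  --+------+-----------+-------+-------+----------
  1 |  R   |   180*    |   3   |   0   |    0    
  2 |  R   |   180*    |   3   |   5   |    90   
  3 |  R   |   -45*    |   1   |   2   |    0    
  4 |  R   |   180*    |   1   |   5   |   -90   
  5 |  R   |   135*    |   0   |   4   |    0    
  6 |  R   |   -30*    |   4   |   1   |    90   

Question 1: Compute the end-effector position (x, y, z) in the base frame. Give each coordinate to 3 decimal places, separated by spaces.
2.233 1.794 3.110

after link 1: o_1 = (0.0000, 0.0000, 3.0000)
after link 2: o_2 = (5.0000, -0.0000, 6.0000)
after link 3: o_3 = (6.4142, -1.0000, 4.5858)
after link 4: o_4 = (2.8787, -2.0000, 8.1213)
after link 5: o_5 = (4.8787, 0.8284, 6.1213)
after link 6: o_6 = (2.2333, 1.7944, 3.1099)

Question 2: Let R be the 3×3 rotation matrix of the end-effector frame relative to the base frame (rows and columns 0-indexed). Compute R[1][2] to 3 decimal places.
End-effector z-axis (col 2 of R) = (-0.6830,0.2588,0.6830)
R[1][2] = 0.2588

0.259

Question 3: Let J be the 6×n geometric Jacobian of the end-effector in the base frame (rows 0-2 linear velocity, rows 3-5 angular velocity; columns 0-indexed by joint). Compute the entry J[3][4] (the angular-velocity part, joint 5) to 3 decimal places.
-0.707

axis z_4 = (-0.7071,0.0000,-0.7071); lever o_n−o_4 = (-0.6454,3.7944,-5.0114)
cross product → J_v[:, 4] = (2.6830,-3.0872,-2.6830)
J_ω[:, 4] = z_4
entry J[3][4] = -0.7071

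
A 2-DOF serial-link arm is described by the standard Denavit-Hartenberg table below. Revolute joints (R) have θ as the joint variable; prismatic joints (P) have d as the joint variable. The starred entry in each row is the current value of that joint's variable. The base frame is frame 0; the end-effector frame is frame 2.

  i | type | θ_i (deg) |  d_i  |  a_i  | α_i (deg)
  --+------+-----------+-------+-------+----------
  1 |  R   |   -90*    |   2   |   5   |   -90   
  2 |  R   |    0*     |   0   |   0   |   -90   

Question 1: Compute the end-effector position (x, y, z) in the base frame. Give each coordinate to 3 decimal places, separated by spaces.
0.000 -5.000 2.000

after link 1: o_1 = (0.0000, -5.0000, 2.0000)
after link 2: o_2 = (0.0000, -5.0000, 2.0000)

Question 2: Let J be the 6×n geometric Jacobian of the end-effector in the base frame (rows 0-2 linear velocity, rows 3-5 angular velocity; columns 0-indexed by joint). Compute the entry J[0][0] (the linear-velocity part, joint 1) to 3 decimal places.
axis z_0 = ẑ; lever o_n−o_0 = (0.0000,-5.0000,2.0000)
cross product → J_v[:, 0] = (5.0000,0.0000,-0.0000)
J_ω[:, 0] = z_0
entry J[0][0] = 5.0000

5.000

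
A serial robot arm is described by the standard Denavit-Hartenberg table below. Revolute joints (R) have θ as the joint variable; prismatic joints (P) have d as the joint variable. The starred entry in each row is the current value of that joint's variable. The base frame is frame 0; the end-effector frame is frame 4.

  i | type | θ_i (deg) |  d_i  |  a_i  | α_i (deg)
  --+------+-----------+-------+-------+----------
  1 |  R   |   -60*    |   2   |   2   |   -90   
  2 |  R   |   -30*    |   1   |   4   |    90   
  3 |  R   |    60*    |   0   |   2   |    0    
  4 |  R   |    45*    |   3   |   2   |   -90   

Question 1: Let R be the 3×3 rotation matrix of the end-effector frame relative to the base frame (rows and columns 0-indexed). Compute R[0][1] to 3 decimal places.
End-effector y-axis (col 1 of R) = (0.2500,-0.4330,-0.8660)
R[0][1] = 0.2500

0.250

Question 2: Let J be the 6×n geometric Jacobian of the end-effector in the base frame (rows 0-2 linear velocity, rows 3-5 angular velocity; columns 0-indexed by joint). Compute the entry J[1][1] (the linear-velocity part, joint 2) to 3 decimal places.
-4.191

axis z_1 = (0.8660,0.5000,0.0000); lever o_n−o_1 = (5.2300,0.2692,4.8393)
cross product → J_v[:, 1] = (2.4196,-4.1909,-2.3818)
J_ω[:, 1] = z_1
entry J[1][1] = -4.1909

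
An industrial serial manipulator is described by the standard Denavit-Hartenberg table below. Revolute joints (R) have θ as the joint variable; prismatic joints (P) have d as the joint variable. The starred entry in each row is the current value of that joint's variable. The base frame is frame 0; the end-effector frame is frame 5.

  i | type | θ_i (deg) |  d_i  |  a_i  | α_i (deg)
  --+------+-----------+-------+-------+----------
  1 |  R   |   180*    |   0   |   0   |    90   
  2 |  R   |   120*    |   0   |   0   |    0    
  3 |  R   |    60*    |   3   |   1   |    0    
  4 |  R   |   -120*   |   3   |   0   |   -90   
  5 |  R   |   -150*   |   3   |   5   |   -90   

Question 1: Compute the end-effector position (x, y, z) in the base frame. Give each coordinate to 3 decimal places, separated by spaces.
after link 1: o_1 = (0.0000, 0.0000, 0.0000)
after link 2: o_2 = (0.0000, 0.0000, 0.0000)
after link 3: o_3 = (1.0000, 3.0000, 0.0000)
after link 4: o_4 = (1.0000, 6.0000, 0.0000)
after link 5: o_5 = (5.7631, 8.5000, -2.2500)

5.763 8.500 -2.250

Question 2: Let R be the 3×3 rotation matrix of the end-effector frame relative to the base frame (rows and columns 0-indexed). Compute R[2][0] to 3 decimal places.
-0.750

End-effector x-axis (col 0 of R) = (0.4330,0.5000,-0.7500)
R[2][0] = -0.7500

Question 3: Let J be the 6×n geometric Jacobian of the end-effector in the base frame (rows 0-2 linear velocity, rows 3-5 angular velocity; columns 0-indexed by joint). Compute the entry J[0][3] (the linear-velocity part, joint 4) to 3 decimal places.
-2.250

axis z_3 = (0.0000,1.0000,0.0000); lever o_n−o_3 = (4.7631,5.5000,-2.2500)
cross product → J_v[:, 3] = (-2.2500,0.0000,-4.7631)
J_ω[:, 3] = z_3
entry J[0][3] = -2.2500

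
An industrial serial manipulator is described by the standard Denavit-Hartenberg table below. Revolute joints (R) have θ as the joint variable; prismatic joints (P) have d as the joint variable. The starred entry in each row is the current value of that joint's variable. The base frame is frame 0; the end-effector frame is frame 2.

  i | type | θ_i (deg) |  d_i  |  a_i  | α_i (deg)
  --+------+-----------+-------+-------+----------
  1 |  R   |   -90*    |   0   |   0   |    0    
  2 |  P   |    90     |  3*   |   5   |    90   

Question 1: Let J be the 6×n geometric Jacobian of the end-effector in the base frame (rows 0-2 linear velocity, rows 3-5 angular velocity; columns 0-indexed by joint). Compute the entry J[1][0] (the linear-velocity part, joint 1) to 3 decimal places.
axis z_0 = ẑ; lever o_n−o_0 = (5.0000,0.0000,3.0000)
cross product → J_v[:, 0] = (0.0000,5.0000,0.0000)
J_ω[:, 0] = z_0
entry J[1][0] = 5.0000

5.000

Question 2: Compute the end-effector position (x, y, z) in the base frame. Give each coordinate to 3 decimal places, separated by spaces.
5.000 0.000 3.000

after link 1: o_1 = (0.0000, 0.0000, 0.0000)
after link 2: o_2 = (5.0000, 0.0000, 3.0000)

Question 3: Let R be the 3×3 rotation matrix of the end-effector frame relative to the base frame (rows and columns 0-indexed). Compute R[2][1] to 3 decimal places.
End-effector y-axis (col 1 of R) = (0.0000,0.0000,1.0000)
R[2][1] = 1.0000

1.000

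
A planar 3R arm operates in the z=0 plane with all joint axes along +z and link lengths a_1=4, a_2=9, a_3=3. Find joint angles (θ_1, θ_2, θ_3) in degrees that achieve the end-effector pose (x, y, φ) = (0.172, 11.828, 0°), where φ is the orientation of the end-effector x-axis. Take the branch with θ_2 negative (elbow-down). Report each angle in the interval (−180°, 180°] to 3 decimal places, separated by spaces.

wrist centre = target − a_3·(cos φ, sin φ) = (-2.8280, 11.8280)
cos θ_2 = (147.8992−4²−9²)/(2·4·9) = 0.7069; θ_2 = -45.0141° (elbow-down)
β = atan2(11.8280,-2.8280) = 103.4466°; ψ = atan2(-6.3655,10.3624) = -31.5620°
θ_1 = β − ψ = 135.0087°
θ_3 = φ − θ_1 − θ_2 = -89.9946° (wrapped to (-180°,180°])

135.009 -45.014 -89.995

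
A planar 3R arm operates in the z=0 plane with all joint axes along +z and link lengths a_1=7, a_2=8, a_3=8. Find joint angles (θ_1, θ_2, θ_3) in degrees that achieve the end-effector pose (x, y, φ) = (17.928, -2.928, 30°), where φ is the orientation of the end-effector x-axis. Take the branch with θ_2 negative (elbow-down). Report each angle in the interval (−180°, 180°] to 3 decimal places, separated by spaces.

wrist centre = target − a_3·(cos φ, sin φ) = (10.9998, -6.9280)
cos θ_2 = (168.9927−7²−8²)/(2·7·8) = 0.4999; θ_2 = -60.0043° (elbow-down)
β = atan2(-6.9280,10.9998) = -32.2039°; ψ = atan2(-6.9285,10.9995) = -32.2066°
θ_1 = β − ψ = 0.0026°
θ_3 = φ − θ_1 − θ_2 = 90.0017° (wrapped to (-180°,180°])

0.003 -60.004 90.002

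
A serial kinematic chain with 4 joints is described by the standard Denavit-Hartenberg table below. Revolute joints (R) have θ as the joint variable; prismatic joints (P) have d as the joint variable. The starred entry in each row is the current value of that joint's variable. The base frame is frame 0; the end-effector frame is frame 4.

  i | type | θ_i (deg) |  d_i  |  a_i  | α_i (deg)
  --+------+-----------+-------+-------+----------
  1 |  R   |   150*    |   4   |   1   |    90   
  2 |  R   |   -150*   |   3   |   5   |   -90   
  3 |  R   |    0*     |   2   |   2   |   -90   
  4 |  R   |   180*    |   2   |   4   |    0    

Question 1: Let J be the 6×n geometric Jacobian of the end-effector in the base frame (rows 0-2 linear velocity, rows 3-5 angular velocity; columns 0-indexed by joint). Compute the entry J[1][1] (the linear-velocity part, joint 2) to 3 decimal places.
axis z_1 = (0.5000,0.8660,0.0000); lever o_n−o_1 = (1.8840,0.0670,-3.2321)
cross product → J_v[:, 1] = (-2.7990,1.6160,-1.5981)
J_ω[:, 1] = z_1
entry J[1][1] = 1.6160

1.616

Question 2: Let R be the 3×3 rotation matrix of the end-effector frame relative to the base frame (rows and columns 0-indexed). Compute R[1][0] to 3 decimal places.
0.433

End-effector x-axis (col 0 of R) = (-0.7500,0.4330,0.5000)
R[1][0] = 0.4330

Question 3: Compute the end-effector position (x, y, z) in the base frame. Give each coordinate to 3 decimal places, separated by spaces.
after link 1: o_1 = (-0.8660, 0.5000, 4.0000)
after link 2: o_2 = (4.3840, 0.9330, 1.5000)
after link 3: o_3 = (5.0179, 0.5670, -1.2321)
after link 4: o_4 = (1.0179, 0.5670, 0.7679)

1.018 0.567 0.768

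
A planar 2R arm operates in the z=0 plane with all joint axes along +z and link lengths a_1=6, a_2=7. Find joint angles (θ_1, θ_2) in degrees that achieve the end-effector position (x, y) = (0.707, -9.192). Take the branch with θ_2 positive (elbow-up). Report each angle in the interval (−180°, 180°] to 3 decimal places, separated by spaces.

cos θ_2 = (84.9927−6²−7²)/(2·6·7) = -0.0001; θ_2 = 90.0050° (elbow-up)
β = atan2(-9.1920,0.7070) = -85.6018°; ψ = atan2(7.0000,5.9994) = 49.4016°
θ_1 = β − ψ = -135.0033°

-135.003 90.005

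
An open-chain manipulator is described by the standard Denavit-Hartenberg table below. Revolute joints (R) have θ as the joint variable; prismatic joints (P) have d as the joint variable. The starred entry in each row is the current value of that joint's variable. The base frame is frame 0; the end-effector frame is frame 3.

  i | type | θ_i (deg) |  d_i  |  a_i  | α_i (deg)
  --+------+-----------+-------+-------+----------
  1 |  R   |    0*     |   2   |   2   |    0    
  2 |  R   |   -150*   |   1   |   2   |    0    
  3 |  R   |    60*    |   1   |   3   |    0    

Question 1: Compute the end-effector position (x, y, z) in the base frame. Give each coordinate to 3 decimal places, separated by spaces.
0.268 -4.000 4.000

after link 1: o_1 = (2.0000, 0.0000, 2.0000)
after link 2: o_2 = (0.2679, -1.0000, 3.0000)
after link 3: o_3 = (0.2679, -4.0000, 4.0000)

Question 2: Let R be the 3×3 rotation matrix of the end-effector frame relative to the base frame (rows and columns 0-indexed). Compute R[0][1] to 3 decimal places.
1.000

End-effector y-axis (col 1 of R) = (1.0000,-0.0000,0.0000)
R[0][1] = 1.0000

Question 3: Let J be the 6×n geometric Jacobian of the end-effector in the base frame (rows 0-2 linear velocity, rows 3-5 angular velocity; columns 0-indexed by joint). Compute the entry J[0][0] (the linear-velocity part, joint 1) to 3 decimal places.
4.000

axis z_0 = ẑ; lever o_n−o_0 = (0.2679,-4.0000,4.0000)
cross product → J_v[:, 0] = (4.0000,0.2679,-0.0000)
J_ω[:, 0] = z_0
entry J[0][0] = 4.0000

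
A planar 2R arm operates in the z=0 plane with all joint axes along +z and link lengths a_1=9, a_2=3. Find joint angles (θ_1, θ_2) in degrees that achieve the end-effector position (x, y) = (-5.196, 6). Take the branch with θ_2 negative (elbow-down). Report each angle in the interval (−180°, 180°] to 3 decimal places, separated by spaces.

149.999 -120.002

cos θ_2 = (62.9984−9²−3²)/(2·9·3) = -0.5000; θ_2 = -120.0019° (elbow-down)
β = atan2(6.0000,-5.1960) = 130.8926°; ψ = atan2(-2.5980,7.4999) = -19.1065°
θ_1 = β − ψ = 149.9990°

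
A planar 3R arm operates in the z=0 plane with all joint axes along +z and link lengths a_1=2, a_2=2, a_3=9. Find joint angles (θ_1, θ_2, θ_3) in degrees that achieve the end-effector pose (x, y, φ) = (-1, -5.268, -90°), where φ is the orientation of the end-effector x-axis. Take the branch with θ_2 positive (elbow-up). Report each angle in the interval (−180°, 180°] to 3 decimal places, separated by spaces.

wrist centre = target − a_3·(cos φ, sin φ) = (-1.0000, 3.7320)
cos θ_2 = (14.9278−2²−2²)/(2·2·2) = 0.8660; θ_2 = 30.0054° (elbow-up)
β = atan2(3.7320,-1.0000) = 105.0002°; ψ = atan2(1.0002,3.7320) = 15.0027°
θ_1 = β − ψ = 89.9975°
θ_3 = φ − θ_1 − θ_2 = 149.9971° (wrapped to (-180°,180°])

89.997 30.005 149.997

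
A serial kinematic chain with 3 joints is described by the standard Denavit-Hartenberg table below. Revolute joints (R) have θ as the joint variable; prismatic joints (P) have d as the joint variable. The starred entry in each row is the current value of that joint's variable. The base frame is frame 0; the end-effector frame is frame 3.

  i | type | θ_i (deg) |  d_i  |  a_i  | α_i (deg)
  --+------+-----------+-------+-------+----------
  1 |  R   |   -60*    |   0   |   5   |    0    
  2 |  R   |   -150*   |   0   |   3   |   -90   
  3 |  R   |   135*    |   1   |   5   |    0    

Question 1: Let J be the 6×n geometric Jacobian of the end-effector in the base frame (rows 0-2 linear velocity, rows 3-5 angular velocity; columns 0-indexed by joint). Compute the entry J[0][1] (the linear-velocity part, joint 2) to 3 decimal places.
1.134

axis z_1 = (0.0000,0.0000,1.0000); lever o_n−o_1 = (-0.0362,-1.1338,-3.5355)
cross product → J_v[:, 1] = (1.1338,-0.0362,0.0000)
J_ω[:, 1] = z_1
entry J[0][1] = 1.1338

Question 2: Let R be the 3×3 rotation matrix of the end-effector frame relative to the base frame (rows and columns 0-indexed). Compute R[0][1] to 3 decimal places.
End-effector y-axis (col 1 of R) = (0.6124,-0.3536,0.7071)
R[0][1] = 0.6124

0.612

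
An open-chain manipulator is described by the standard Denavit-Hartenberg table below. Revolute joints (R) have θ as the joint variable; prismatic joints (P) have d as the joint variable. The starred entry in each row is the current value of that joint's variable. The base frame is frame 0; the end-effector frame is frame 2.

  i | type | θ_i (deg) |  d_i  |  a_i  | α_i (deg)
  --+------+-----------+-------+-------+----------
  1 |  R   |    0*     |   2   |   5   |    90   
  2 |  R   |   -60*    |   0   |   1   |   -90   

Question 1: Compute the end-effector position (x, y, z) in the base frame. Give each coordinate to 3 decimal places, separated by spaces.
5.500 -0.000 1.134

after link 1: o_1 = (5.0000, 0.0000, 2.0000)
after link 2: o_2 = (5.5000, -0.0000, 1.1340)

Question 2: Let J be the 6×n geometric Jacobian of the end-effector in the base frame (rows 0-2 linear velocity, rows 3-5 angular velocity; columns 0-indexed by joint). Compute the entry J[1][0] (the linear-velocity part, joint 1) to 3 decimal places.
axis z_0 = ẑ; lever o_n−o_0 = (5.5000,-0.0000,1.1340)
cross product → J_v[:, 0] = (0.0000,5.5000,-0.0000)
J_ω[:, 0] = z_0
entry J[1][0] = 5.5000

5.500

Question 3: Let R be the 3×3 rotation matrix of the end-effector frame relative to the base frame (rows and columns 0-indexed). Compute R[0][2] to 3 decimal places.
End-effector z-axis (col 2 of R) = (0.8660,-0.0000,0.5000)
R[0][2] = 0.8660

0.866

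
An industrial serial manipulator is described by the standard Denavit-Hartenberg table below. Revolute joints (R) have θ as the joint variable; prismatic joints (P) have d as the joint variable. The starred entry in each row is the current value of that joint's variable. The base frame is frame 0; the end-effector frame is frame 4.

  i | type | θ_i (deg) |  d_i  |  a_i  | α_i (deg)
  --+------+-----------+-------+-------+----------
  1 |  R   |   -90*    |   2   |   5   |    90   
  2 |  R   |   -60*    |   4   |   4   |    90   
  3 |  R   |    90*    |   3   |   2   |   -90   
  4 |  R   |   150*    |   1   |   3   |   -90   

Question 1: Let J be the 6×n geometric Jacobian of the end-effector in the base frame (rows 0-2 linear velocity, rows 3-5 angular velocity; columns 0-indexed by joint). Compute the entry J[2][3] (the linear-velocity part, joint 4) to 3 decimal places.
axis z_3 = (-0.0000,0.5000,0.8660); lever o_n−o_3 = (2.5981,-0.7990,1.6160)
cross product → J_v[:, 3] = (1.5000,2.2500,-1.2990)
J_ω[:, 3] = z_3
entry J[2][3] = -1.2990

-1.299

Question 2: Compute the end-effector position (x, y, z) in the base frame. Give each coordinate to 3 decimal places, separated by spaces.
-3.402 -5.201 -1.348

after link 1: o_1 = (0.0000, -5.0000, 2.0000)
after link 2: o_2 = (-4.0000, -7.0000, -1.4641)
after link 3: o_3 = (-6.0000, -4.4019, -2.9641)
after link 4: o_4 = (-3.4019, -5.2010, -1.3481)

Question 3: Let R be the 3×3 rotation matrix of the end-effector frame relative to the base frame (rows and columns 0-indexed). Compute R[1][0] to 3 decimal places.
End-effector x-axis (col 0 of R) = (0.8660,-0.4330,0.2500)
R[1][0] = -0.4330

-0.433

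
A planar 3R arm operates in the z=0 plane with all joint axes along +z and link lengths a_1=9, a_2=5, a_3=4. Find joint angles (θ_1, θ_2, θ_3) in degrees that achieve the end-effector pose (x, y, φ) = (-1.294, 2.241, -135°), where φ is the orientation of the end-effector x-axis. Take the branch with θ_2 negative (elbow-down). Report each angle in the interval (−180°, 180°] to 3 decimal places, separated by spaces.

101.319 -150.005 -86.314

wrist centre = target − a_3·(cos φ, sin φ) = (1.5344, 5.0694)
cos θ_2 = (28.0536−9²−5²)/(2·9·5) = -0.8661; θ_2 = -150.0053° (elbow-down)
β = atan2(5.0694,1.5344) = 73.1599°; ψ = atan2(-2.4996,4.6696) = -28.1596°
θ_1 = β − ψ = 101.3194°
θ_3 = φ − θ_1 − θ_2 = -86.3141° (wrapped to (-180°,180°])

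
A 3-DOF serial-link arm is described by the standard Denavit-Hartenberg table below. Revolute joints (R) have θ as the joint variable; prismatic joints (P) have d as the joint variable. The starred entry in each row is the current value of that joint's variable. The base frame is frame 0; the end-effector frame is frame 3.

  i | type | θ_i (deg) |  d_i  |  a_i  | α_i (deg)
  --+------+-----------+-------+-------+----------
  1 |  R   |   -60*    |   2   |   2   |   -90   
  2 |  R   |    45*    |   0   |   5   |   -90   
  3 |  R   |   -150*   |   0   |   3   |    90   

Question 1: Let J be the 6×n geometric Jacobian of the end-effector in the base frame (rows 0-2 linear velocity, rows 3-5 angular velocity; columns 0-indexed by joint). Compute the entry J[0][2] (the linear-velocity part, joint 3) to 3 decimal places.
axis z_2 = (-0.3536,0.6124,-0.7071); lever o_n−o_2 = (0.3805,2.3410,1.8371)
cross product → J_v[:, 2] = (2.7803,0.3805,-1.0607)
J_ω[:, 2] = z_2
entry J[0][2] = 2.7803

2.780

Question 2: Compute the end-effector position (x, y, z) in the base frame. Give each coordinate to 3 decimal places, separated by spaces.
after link 1: o_1 = (1.0000, -1.7321, 2.0000)
after link 2: o_2 = (2.7678, -4.7939, -1.5355)
after link 3: o_3 = (3.1482, -2.4529, 0.3016)

3.148 -2.453 0.302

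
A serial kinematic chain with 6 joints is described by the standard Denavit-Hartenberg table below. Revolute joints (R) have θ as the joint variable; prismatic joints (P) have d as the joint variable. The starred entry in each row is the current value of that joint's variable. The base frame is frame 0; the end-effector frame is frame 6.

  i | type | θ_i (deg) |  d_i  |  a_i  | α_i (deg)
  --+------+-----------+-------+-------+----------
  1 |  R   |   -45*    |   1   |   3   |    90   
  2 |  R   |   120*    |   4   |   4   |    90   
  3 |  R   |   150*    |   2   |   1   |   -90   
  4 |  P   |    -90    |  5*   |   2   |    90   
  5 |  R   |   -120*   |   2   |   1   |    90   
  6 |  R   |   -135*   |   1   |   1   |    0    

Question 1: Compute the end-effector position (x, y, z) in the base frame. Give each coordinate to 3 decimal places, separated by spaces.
after link 1: o_1 = (2.1213, -2.1213, 1.0000)
after link 2: o_2 = (-2.1213, -3.5355, 4.4641)
after link 3: o_3 = (-0.9439, -5.4200, 4.7141)
after link 4: o_4 = (4.2265, -4.4668, 3.5490)
after link 5: o_5 = (3.3317, -3.2184, 5.1740)
after link 6: o_6 = (3.8622, -2.8865, 3.9058)

3.862 -2.886 3.906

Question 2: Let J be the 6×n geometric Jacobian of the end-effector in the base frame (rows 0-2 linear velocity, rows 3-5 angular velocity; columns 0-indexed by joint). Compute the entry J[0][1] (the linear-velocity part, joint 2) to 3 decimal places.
-2.055

axis z_1 = (-0.7071,-0.7071,0.0000); lever o_n−o_1 = (1.7409,-0.7652,2.9058)
cross product → J_v[:, 1] = (-2.0547,2.0547,1.7720)
J_ω[:, 1] = z_1
entry J[0][1] = -2.0547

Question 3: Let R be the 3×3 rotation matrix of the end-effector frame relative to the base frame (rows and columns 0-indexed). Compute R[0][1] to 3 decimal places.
End-effector y-axis (col 1 of R) = (-0.7333,-0.5167,-0.4419)
R[0][1] = -0.7333

-0.733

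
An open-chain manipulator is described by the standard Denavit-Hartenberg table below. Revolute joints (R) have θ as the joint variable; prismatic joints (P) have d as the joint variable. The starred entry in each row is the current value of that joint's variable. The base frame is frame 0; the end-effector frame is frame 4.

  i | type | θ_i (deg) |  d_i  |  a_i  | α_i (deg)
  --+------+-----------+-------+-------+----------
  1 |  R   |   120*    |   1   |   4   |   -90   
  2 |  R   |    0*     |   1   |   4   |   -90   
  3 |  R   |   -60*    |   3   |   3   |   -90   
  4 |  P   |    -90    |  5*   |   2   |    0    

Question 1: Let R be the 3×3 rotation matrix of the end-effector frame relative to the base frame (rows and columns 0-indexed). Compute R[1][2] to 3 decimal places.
End-effector z-axis (col 2 of R) = (0.0000,1.0000,-0.0000)
R[1][2] = 1.0000

1.000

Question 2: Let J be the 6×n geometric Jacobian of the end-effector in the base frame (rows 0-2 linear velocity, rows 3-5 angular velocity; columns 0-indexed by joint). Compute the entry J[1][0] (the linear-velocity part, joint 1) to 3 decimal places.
axis z_0 = ẑ; lever o_n−o_0 = (-7.8660,11.4282,-4.0000)
cross product → J_v[:, 0] = (-11.4282,-7.8660,0.0000)
J_ω[:, 0] = z_0
entry J[1][0] = -7.8660

-7.866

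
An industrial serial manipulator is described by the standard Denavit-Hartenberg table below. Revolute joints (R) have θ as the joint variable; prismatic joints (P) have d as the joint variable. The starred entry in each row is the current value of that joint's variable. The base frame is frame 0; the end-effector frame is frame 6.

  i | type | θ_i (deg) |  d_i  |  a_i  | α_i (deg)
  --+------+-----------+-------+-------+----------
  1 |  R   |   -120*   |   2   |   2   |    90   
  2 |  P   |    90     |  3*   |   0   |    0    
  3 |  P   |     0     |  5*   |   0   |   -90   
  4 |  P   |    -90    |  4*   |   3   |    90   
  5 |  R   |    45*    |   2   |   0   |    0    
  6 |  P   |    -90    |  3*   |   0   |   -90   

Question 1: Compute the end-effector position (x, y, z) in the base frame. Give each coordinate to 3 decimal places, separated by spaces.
-8.526 7.232 -3.000

after link 1: o_1 = (-1.0000, -1.7321, 2.0000)
after link 2: o_2 = (-3.5981, -0.2321, 2.0000)
after link 3: o_3 = (-7.9282, 2.2679, 2.0000)
after link 4: o_4 = (-8.5263, 7.2321, 2.0000)
after link 5: o_5 = (-8.5263, 7.2321, 0.0000)
after link 6: o_6 = (-8.5263, 7.2321, -3.0000)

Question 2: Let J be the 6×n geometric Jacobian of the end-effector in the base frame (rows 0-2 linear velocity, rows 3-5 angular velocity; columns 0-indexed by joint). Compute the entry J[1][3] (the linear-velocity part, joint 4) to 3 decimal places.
0.866

prismatic axis z_3 = (0.5000,0.8660,0.0000)
J_v[:, 3] = z_3; J_ω[:, 3] = (0,0,0)
entry J[1][3] = 0.8660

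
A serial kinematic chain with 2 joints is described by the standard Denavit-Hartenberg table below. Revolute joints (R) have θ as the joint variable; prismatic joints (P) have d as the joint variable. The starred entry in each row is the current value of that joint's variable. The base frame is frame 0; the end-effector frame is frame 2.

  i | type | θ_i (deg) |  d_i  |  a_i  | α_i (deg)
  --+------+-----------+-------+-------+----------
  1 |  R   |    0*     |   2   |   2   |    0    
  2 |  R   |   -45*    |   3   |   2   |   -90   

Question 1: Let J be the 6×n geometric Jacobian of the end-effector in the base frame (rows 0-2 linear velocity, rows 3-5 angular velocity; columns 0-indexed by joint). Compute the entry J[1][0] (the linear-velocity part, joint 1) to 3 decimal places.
axis z_0 = ẑ; lever o_n−o_0 = (3.4142,-1.4142,5.0000)
cross product → J_v[:, 0] = (1.4142,3.4142,-0.0000)
J_ω[:, 0] = z_0
entry J[1][0] = 3.4142

3.414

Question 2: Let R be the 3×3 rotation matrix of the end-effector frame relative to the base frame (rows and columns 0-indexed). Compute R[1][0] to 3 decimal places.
End-effector x-axis (col 0 of R) = (0.7071,-0.7071,0.0000)
R[1][0] = -0.7071

-0.707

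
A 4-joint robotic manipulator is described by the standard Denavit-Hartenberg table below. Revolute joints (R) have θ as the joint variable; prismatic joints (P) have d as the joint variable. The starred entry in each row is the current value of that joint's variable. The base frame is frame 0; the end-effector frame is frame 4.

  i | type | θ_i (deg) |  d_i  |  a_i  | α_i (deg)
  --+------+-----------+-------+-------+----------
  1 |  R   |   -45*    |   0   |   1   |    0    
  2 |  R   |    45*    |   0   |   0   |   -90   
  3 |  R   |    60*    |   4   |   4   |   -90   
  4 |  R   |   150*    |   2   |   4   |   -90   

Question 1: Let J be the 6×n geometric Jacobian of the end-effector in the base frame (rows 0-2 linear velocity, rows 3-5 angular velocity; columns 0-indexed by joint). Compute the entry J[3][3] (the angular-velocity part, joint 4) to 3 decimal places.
axis z_3 = (-0.8660,0.0000,-0.5000); lever o_n−o_3 = (-3.4641,-2.0000,2.0000)
cross product → J_v[:, 3] = (-1.0000,3.4641,1.7321)
J_ω[:, 3] = z_3
entry J[3][3] = -0.8660

-0.866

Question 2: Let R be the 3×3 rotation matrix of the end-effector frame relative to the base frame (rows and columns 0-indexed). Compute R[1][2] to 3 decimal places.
End-effector z-axis (col 2 of R) = (-0.2500,0.8660,0.4330)
R[1][2] = 0.8660

0.866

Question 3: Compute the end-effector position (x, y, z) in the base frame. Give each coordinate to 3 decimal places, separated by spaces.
-0.757 1.293 -1.464

after link 1: o_1 = (0.7071, -0.7071, 0.0000)
after link 2: o_2 = (0.7071, -0.7071, 0.0000)
after link 3: o_3 = (2.7071, 3.2929, -3.4641)
after link 4: o_4 = (-0.7570, 1.2929, -1.4641)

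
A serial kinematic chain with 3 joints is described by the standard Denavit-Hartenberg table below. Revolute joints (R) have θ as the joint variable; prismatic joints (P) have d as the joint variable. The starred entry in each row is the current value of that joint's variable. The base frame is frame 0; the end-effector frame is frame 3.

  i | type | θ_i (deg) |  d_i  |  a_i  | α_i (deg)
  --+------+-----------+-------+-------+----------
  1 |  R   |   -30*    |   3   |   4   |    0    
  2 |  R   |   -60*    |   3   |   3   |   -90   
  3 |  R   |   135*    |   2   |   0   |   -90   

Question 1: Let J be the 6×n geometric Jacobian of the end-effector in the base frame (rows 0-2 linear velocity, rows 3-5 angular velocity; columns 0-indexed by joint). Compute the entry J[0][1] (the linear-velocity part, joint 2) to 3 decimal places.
3.000

axis z_1 = (0.0000,0.0000,1.0000); lever o_n−o_1 = (2.0000,-3.0000,3.0000)
cross product → J_v[:, 1] = (3.0000,2.0000,-0.0000)
J_ω[:, 1] = z_1
entry J[0][1] = 3.0000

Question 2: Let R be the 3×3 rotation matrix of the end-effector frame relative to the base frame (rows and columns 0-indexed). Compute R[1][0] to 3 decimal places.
0.707

End-effector x-axis (col 0 of R) = (-0.0000,0.7071,-0.7071)
R[1][0] = 0.7071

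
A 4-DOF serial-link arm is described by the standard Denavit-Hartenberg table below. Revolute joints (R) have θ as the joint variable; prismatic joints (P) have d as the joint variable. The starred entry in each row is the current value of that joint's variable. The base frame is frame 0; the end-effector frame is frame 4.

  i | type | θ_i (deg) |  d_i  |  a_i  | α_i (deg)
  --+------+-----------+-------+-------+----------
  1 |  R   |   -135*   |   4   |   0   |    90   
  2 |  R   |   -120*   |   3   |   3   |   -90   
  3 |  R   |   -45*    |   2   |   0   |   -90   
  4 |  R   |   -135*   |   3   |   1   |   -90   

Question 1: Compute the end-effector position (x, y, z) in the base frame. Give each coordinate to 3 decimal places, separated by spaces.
-0.292 0.244 -1.356

after link 1: o_1 = (0.0000, 0.0000, 4.0000)
after link 2: o_2 = (-1.0607, 3.1820, 1.4019)
after link 3: o_3 = (-2.2854, 1.9572, 0.4019)
after link 4: o_4 = (-0.2916, 0.2439, -1.3557)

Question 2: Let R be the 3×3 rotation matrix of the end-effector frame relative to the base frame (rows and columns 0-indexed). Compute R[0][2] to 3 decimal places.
-0.610

End-effector z-axis (col 2 of R) = (-0.6098,0.0973,-0.7866)
R[0][2] = -0.6098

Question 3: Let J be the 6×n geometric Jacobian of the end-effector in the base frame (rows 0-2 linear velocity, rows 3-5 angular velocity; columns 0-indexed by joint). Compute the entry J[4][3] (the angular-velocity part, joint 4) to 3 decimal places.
axis z_3 = (0.7500,-0.2500,-0.6124); lever o_n−o_3 = (1.9938,-1.7133,-1.7577)
cross product → J_v[:, 3] = (-0.6098,0.0973,-0.7866)
J_ω[:, 3] = z_3
entry J[4][3] = -0.2500

-0.250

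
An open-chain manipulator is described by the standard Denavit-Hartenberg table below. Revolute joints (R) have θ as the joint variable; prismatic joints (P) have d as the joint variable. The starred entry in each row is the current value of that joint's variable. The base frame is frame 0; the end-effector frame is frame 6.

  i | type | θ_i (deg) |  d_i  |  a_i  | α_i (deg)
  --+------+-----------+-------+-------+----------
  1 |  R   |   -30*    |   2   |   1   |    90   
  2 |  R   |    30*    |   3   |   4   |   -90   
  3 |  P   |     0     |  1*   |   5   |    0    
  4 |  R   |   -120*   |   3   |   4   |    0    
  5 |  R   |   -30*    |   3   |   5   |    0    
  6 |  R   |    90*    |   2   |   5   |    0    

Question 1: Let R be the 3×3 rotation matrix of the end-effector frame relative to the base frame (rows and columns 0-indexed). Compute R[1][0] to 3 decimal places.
-0.967

End-effector x-axis (col 0 of R) = (-0.0580,-0.9665,0.2500)
R[1][0] = -0.9665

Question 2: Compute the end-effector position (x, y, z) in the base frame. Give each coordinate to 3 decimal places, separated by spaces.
after link 1: o_1 = (0.8660, -0.5000, 2.0000)
after link 2: o_2 = (2.3660, -4.8301, 4.0000)
after link 3: o_3 = (5.6830, -6.7452, 7.3660)
after link 4: o_4 = (1.1519, -8.1292, 8.9641)
after link 5: o_5 = (-4.6447, -7.6692, 9.3971)
after link 6: o_6 = (-5.8008, -12.0018, 12.3792)

-5.801 -12.002 12.379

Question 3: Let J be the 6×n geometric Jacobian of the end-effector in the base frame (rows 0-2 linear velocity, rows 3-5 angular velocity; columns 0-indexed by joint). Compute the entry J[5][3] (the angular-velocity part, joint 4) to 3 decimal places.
0.866

axis z_3 = (-0.4330,0.2500,0.8660); lever o_n−o_3 = (-11.4838,-5.2566,5.0131)
cross product → J_v[:, 3] = (5.8056,-7.7745,5.1471)
J_ω[:, 3] = z_3
entry J[5][3] = 0.8660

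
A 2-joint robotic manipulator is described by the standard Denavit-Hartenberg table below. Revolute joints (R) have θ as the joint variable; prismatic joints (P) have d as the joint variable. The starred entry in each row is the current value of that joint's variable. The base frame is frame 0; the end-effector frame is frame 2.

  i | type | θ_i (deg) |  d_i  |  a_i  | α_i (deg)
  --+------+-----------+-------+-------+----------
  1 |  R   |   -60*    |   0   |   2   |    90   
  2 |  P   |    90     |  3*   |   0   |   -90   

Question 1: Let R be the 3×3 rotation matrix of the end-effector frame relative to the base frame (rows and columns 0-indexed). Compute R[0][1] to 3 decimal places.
End-effector y-axis (col 1 of R) = (0.8660,0.5000,-0.0000)
R[0][1] = 0.8660

0.866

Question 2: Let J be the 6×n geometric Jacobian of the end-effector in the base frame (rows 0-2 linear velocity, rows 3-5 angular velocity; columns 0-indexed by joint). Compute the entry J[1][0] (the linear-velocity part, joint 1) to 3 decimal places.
-1.598

axis z_0 = ẑ; lever o_n−o_0 = (-1.5981,-3.2321,0.0000)
cross product → J_v[:, 0] = (3.2321,-1.5981,0.0000)
J_ω[:, 0] = z_0
entry J[1][0] = -1.5981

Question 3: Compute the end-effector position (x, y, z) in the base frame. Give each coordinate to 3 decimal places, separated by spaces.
after link 1: o_1 = (1.0000, -1.7321, 0.0000)
after link 2: o_2 = (-1.5981, -3.2321, 0.0000)

-1.598 -3.232 0.000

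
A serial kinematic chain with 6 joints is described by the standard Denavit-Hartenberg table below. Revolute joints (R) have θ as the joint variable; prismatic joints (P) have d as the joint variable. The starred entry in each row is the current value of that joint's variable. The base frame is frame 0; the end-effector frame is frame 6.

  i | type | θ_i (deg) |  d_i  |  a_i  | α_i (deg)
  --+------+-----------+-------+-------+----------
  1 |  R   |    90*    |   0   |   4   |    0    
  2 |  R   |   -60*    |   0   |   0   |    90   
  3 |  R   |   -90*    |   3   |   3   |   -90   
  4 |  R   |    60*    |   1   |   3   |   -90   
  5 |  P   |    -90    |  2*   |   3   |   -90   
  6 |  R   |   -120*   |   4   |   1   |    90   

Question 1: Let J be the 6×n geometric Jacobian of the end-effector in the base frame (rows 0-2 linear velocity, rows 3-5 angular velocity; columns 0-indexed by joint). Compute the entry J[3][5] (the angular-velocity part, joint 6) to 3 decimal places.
-0.433

axis z_5 = (-0.4330,0.7500,-0.5000); lever o_n−o_5 = (-2.3816,3.1250,-1.2500)
cross product → J_v[:, 5] = (0.6250,0.6495,0.4330)
J_ω[:, 5] = z_5
entry J[3][5] = -0.4330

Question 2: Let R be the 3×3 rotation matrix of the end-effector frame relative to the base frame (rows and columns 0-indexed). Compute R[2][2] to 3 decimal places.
End-effector z-axis (col 2 of R) = (-0.6250,-0.6495,-0.4330)
R[2][2] = -0.4330

-0.433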